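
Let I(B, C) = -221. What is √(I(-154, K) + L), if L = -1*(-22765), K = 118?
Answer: 4*√1409 ≈ 150.15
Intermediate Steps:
L = 22765
√(I(-154, K) + L) = √(-221 + 22765) = √22544 = 4*√1409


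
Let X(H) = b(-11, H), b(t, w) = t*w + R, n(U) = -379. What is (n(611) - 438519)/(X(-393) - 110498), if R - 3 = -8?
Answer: 219449/53090 ≈ 4.1335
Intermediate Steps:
R = -5 (R = 3 - 8 = -5)
b(t, w) = -5 + t*w (b(t, w) = t*w - 5 = -5 + t*w)
X(H) = -5 - 11*H
(n(611) - 438519)/(X(-393) - 110498) = (-379 - 438519)/((-5 - 11*(-393)) - 110498) = -438898/((-5 + 4323) - 110498) = -438898/(4318 - 110498) = -438898/(-106180) = -438898*(-1/106180) = 219449/53090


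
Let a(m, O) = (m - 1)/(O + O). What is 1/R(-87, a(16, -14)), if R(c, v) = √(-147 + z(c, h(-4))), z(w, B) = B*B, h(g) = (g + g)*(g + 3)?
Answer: -I*√83/83 ≈ -0.10976*I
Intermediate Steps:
a(m, O) = (-1 + m)/(2*O) (a(m, O) = (-1 + m)/((2*O)) = (-1 + m)*(1/(2*O)) = (-1 + m)/(2*O))
h(g) = 2*g*(3 + g) (h(g) = (2*g)*(3 + g) = 2*g*(3 + g))
z(w, B) = B²
R(c, v) = I*√83 (R(c, v) = √(-147 + (2*(-4)*(3 - 4))²) = √(-147 + (2*(-4)*(-1))²) = √(-147 + 8²) = √(-147 + 64) = √(-83) = I*√83)
1/R(-87, a(16, -14)) = 1/(I*√83) = -I*√83/83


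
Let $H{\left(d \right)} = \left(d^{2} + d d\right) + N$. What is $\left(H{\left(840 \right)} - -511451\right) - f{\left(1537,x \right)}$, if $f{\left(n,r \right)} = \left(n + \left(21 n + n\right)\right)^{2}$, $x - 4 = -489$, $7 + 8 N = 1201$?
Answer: $- \frac{4991081603}{4} \approx -1.2478 \cdot 10^{9}$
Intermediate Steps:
$N = \frac{597}{4}$ ($N = - \frac{7}{8} + \frac{1}{8} \cdot 1201 = - \frac{7}{8} + \frac{1201}{8} = \frac{597}{4} \approx 149.25$)
$x = -485$ ($x = 4 - 489 = -485$)
$H{\left(d \right)} = \frac{597}{4} + 2 d^{2}$ ($H{\left(d \right)} = \left(d^{2} + d d\right) + \frac{597}{4} = \left(d^{2} + d^{2}\right) + \frac{597}{4} = 2 d^{2} + \frac{597}{4} = \frac{597}{4} + 2 d^{2}$)
$f{\left(n,r \right)} = 529 n^{2}$ ($f{\left(n,r \right)} = \left(n + 22 n\right)^{2} = \left(23 n\right)^{2} = 529 n^{2}$)
$\left(H{\left(840 \right)} - -511451\right) - f{\left(1537,x \right)} = \left(\left(\frac{597}{4} + 2 \cdot 840^{2}\right) - -511451\right) - 529 \cdot 1537^{2} = \left(\left(\frac{597}{4} + 2 \cdot 705600\right) + 511451\right) - 529 \cdot 2362369 = \left(\left(\frac{597}{4} + 1411200\right) + 511451\right) - 1249693201 = \left(\frac{5645397}{4} + 511451\right) - 1249693201 = \frac{7691201}{4} - 1249693201 = - \frac{4991081603}{4}$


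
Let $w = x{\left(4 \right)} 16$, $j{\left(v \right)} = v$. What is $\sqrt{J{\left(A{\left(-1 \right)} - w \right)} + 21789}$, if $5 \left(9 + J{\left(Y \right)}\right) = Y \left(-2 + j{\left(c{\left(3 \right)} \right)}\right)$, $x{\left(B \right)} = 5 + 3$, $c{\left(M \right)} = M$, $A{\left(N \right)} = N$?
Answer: $\frac{\sqrt{543855}}{5} \approx 147.49$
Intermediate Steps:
$x{\left(B \right)} = 8$
$w = 128$ ($w = 8 \cdot 16 = 128$)
$J{\left(Y \right)} = -9 + \frac{Y}{5}$ ($J{\left(Y \right)} = -9 + \frac{Y \left(-2 + 3\right)}{5} = -9 + \frac{Y 1}{5} = -9 + \frac{Y}{5}$)
$\sqrt{J{\left(A{\left(-1 \right)} - w \right)} + 21789} = \sqrt{\left(-9 + \frac{-1 - 128}{5}\right) + 21789} = \sqrt{\left(-9 + \frac{1}{5} \left(-129\right)\right) + 21789} = \sqrt{\left(-9 - \frac{129}{5}\right) + 21789} = \sqrt{- \frac{174}{5} + 21789} = \sqrt{\frac{108771}{5}} = \frac{\sqrt{543855}}{5}$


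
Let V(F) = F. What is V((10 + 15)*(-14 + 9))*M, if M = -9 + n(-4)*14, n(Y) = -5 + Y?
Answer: 16875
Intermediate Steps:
M = -135 (M = -9 + (-5 - 4)*14 = -9 - 9*14 = -9 - 126 = -135)
V((10 + 15)*(-14 + 9))*M = ((10 + 15)*(-14 + 9))*(-135) = (25*(-5))*(-135) = -125*(-135) = 16875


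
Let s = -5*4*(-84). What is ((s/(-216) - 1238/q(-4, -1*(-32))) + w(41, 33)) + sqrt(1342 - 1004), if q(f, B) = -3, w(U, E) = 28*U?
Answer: 13976/9 + 13*sqrt(2) ≈ 1571.3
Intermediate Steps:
s = 1680 (s = -20*(-84) = 1680)
((s/(-216) - 1238/q(-4, -1*(-32))) + w(41, 33)) + sqrt(1342 - 1004) = ((1680/(-216) - 1238/(-3)) + 28*41) + sqrt(1342 - 1004) = ((1680*(-1/216) - 1238*(-1/3)) + 1148) + sqrt(338) = ((-70/9 + 1238/3) + 1148) + 13*sqrt(2) = (3644/9 + 1148) + 13*sqrt(2) = 13976/9 + 13*sqrt(2)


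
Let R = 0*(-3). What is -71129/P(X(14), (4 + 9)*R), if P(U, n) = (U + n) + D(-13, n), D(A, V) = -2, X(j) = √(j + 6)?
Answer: -71129/8 - 71129*√5/8 ≈ -28772.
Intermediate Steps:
X(j) = √(6 + j)
R = 0
P(U, n) = -2 + U + n (P(U, n) = (U + n) - 2 = -2 + U + n)
-71129/P(X(14), (4 + 9)*R) = -71129/(-2 + √(6 + 14) + (4 + 9)*0) = -71129/(-2 + √20 + 13*0) = -71129/(-2 + 2*√5 + 0) = -71129/(-2 + 2*√5)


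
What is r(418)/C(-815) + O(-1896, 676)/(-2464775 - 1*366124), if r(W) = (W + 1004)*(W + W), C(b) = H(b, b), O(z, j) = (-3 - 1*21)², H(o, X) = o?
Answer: -1121783517816/769060895 ≈ -1458.6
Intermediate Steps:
O(z, j) = 576 (O(z, j) = (-3 - 21)² = (-24)² = 576)
C(b) = b
r(W) = 2*W*(1004 + W) (r(W) = (1004 + W)*(2*W) = 2*W*(1004 + W))
r(418)/C(-815) + O(-1896, 676)/(-2464775 - 1*366124) = (2*418*(1004 + 418))/(-815) + 576/(-2464775 - 1*366124) = (2*418*1422)*(-1/815) + 576/(-2464775 - 366124) = 1188792*(-1/815) + 576/(-2830899) = -1188792/815 + 576*(-1/2830899) = -1188792/815 - 192/943633 = -1121783517816/769060895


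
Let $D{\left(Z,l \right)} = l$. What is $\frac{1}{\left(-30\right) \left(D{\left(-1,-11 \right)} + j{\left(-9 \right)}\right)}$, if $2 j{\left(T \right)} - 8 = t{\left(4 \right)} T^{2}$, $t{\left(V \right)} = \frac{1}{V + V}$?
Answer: $\frac{8}{465} \approx 0.017204$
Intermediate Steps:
$t{\left(V \right)} = \frac{1}{2 V}$
$j{\left(T \right)} = 4 + \frac{T^{2}}{16}$ ($j{\left(T \right)} = 4 + \frac{\frac{1}{2 \cdot 4} T^{2}}{2} = 4 + \frac{\frac{1}{2} \cdot \frac{1}{4} T^{2}}{2} = 4 + \frac{\frac{1}{8} T^{2}}{2} = 4 + \frac{T^{2}}{16}$)
$\frac{1}{\left(-30\right) \left(D{\left(-1,-11 \right)} + j{\left(-9 \right)}\right)} = \frac{1}{\left(-30\right) \left(-11 + \left(4 + \frac{\left(-9\right)^{2}}{16}\right)\right)} = \frac{1}{\left(-30\right) \left(-11 + \left(4 + \frac{1}{16} \cdot 81\right)\right)} = \frac{1}{\left(-30\right) \left(-11 + \left(4 + \frac{81}{16}\right)\right)} = \frac{1}{\left(-30\right) \left(-11 + \frac{145}{16}\right)} = \frac{1}{\left(-30\right) \left(- \frac{31}{16}\right)} = \frac{1}{\frac{465}{8}} = \frac{8}{465}$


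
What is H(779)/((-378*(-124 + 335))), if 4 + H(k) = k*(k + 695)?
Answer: -574121/39879 ≈ -14.397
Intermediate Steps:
H(k) = -4 + k*(695 + k) (H(k) = -4 + k*(k + 695) = -4 + k*(695 + k))
H(779)/((-378*(-124 + 335))) = (-4 + 779**2 + 695*779)/((-378*(-124 + 335))) = (-4 + 606841 + 541405)/((-378*211)) = 1148242/(-79758) = 1148242*(-1/79758) = -574121/39879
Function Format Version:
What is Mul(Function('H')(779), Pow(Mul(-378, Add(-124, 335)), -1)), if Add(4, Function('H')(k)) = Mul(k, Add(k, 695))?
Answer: Rational(-574121, 39879) ≈ -14.397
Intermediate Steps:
Function('H')(k) = Add(-4, Mul(k, Add(695, k))) (Function('H')(k) = Add(-4, Mul(k, Add(k, 695))) = Add(-4, Mul(k, Add(695, k))))
Mul(Function('H')(779), Pow(Mul(-378, Add(-124, 335)), -1)) = Mul(Add(-4, Pow(779, 2), Mul(695, 779)), Pow(Mul(-378, Add(-124, 335)), -1)) = Mul(Add(-4, 606841, 541405), Pow(Mul(-378, 211), -1)) = Mul(1148242, Pow(-79758, -1)) = Mul(1148242, Rational(-1, 79758)) = Rational(-574121, 39879)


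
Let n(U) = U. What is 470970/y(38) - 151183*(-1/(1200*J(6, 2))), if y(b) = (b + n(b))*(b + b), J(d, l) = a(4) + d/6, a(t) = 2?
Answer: 160545313/1299600 ≈ 123.53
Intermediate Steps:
J(d, l) = 2 + d/6
y(b) = 4*b² (y(b) = (b + b)*(b + b) = (2*b)*(2*b) = 4*b²)
470970/y(38) - 151183*(-1/(1200*J(6, 2))) = 470970/((4*38²)) - 151183*(-1/(1200*(2 + (⅙)*6))) = 470970/((4*1444)) - 151183*(-1/(1200*(2 + 1))) = 470970/5776 - 151183/((-1200*3)) = 470970*(1/5776) - 151183/(-3600) = 235485/2888 - 151183*(-1/3600) = 235485/2888 + 151183/3600 = 160545313/1299600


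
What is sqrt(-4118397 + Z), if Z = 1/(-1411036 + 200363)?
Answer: I*sqrt(6036454381500665486)/1210673 ≈ 2029.4*I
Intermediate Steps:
Z = -1/1210673 (Z = 1/(-1210673) = -1/1210673 ≈ -8.2599e-7)
sqrt(-4118397 + Z) = sqrt(-4118397 - 1/1210673) = sqrt(-4986032051182/1210673) = I*sqrt(6036454381500665486)/1210673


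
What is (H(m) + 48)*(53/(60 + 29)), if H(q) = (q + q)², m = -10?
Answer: 23744/89 ≈ 266.79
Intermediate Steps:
H(q) = 4*q² (H(q) = (2*q)² = 4*q²)
(H(m) + 48)*(53/(60 + 29)) = (4*(-10)² + 48)*(53/(60 + 29)) = (4*100 + 48)*(53/89) = (400 + 48)*(53*(1/89)) = 448*(53/89) = 23744/89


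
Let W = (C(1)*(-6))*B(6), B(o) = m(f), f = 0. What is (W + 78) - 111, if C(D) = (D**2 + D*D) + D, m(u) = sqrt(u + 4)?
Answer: -69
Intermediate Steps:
m(u) = sqrt(4 + u)
C(D) = D + 2*D**2 (C(D) = (D**2 + D**2) + D = 2*D**2 + D = D + 2*D**2)
B(o) = 2 (B(o) = sqrt(4 + 0) = sqrt(4) = 2)
W = -36 (W = ((1*(1 + 2*1))*(-6))*2 = ((1*(1 + 2))*(-6))*2 = ((1*3)*(-6))*2 = (3*(-6))*2 = -18*2 = -36)
(W + 78) - 111 = (-36 + 78) - 111 = 42 - 111 = -69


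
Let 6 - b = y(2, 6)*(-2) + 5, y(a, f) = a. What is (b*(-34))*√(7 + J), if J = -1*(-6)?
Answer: -170*√13 ≈ -612.94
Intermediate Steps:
J = 6
b = 5 (b = 6 - (2*(-2) + 5) = 6 - (-4 + 5) = 6 - 1*1 = 6 - 1 = 5)
(b*(-34))*√(7 + J) = (5*(-34))*√(7 + 6) = -170*√13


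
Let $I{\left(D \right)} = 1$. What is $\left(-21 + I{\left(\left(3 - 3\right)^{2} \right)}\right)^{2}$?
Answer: $400$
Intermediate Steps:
$\left(-21 + I{\left(\left(3 - 3\right)^{2} \right)}\right)^{2} = \left(-21 + 1\right)^{2} = \left(-20\right)^{2} = 400$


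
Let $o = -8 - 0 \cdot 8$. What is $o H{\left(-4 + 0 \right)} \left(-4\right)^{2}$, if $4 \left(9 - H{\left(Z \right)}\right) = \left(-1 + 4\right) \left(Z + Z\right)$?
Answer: $-1920$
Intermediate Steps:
$H{\left(Z \right)} = 9 - \frac{3 Z}{2}$ ($H{\left(Z \right)} = 9 - \frac{\left(-1 + 4\right) \left(Z + Z\right)}{4} = 9 - \frac{3 \cdot 2 Z}{4} = 9 - \frac{6 Z}{4} = 9 - \frac{3 Z}{2}$)
$o = -8$ ($o = -8 - 0 = -8 + 0 = -8$)
$o H{\left(-4 + 0 \right)} \left(-4\right)^{2} = - 8 \left(9 - \frac{3 \left(-4 + 0\right)}{2}\right) \left(-4\right)^{2} = - 8 \left(9 - -6\right) 16 = - 8 \left(9 + 6\right) 16 = \left(-8\right) 15 \cdot 16 = \left(-120\right) 16 = -1920$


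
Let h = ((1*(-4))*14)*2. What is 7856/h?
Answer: -491/7 ≈ -70.143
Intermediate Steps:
h = -112 (h = -4*14*2 = -56*2 = -112)
7856/h = 7856/(-112) = 7856*(-1/112) = -491/7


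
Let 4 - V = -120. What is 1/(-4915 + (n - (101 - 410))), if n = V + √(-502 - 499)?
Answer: -4482/20089325 - I*√1001/20089325 ≈ -0.0002231 - 1.5749e-6*I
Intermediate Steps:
V = 124 (V = 4 - 1*(-120) = 4 + 120 = 124)
n = 124 + I*√1001 (n = 124 + √(-502 - 499) = 124 + √(-1001) = 124 + I*√1001 ≈ 124.0 + 31.639*I)
1/(-4915 + (n - (101 - 410))) = 1/(-4915 + ((124 + I*√1001) - (101 - 410))) = 1/(-4915 + ((124 + I*√1001) - 1*(-309))) = 1/(-4915 + ((124 + I*√1001) + 309)) = 1/(-4915 + (433 + I*√1001)) = 1/(-4482 + I*√1001)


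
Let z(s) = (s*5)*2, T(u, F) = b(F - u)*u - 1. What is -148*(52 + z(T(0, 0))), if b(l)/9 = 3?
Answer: -6216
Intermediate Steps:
b(l) = 27 (b(l) = 9*3 = 27)
T(u, F) = -1 + 27*u (T(u, F) = 27*u - 1 = -1 + 27*u)
z(s) = 10*s (z(s) = (5*s)*2 = 10*s)
-148*(52 + z(T(0, 0))) = -148*(52 + 10*(-1 + 27*0)) = -148*(52 + 10*(-1 + 0)) = -148*(52 + 10*(-1)) = -148*(52 - 10) = -148*42 = -6216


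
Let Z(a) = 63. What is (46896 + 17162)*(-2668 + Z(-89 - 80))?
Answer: -166871090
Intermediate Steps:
(46896 + 17162)*(-2668 + Z(-89 - 80)) = (46896 + 17162)*(-2668 + 63) = 64058*(-2605) = -166871090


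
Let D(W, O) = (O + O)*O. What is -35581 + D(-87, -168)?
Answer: 20867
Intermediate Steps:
D(W, O) = 2*O² (D(W, O) = (2*O)*O = 2*O²)
-35581 + D(-87, -168) = -35581 + 2*(-168)² = -35581 + 2*28224 = -35581 + 56448 = 20867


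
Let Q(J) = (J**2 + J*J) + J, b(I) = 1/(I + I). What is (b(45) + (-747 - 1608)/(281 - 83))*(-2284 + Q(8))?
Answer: 4211512/165 ≈ 25524.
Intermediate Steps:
b(I) = 1/(2*I)
Q(J) = J + 2*J**2 (Q(J) = (J**2 + J**2) + J = 2*J**2 + J = J + 2*J**2)
(b(45) + (-747 - 1608)/(281 - 83))*(-2284 + Q(8)) = ((1/2)/45 + (-747 - 1608)/(281 - 83))*(-2284 + 8*(1 + 2*8)) = ((1/2)*(1/45) - 2355/198)*(-2284 + 8*(1 + 16)) = (1/90 - 2355*1/198)*(-2284 + 8*17) = (1/90 - 785/66)*(-2284 + 136) = -5882/495*(-2148) = 4211512/165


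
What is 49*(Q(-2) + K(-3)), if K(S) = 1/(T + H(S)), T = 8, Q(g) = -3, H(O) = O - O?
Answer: -1127/8 ≈ -140.88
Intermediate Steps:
H(O) = 0
K(S) = ⅛ (K(S) = 1/(8 + 0) = 1/8 = ⅛)
49*(Q(-2) + K(-3)) = 49*(-3 + ⅛) = 49*(-23/8) = -1127/8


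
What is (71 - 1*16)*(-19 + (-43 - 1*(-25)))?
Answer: -2035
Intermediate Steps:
(71 - 1*16)*(-19 + (-43 - 1*(-25))) = (71 - 16)*(-19 + (-43 + 25)) = 55*(-19 - 18) = 55*(-37) = -2035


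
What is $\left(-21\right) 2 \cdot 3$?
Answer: $-126$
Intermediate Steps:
$\left(-21\right) 2 \cdot 3 = \left(-42\right) 3 = -126$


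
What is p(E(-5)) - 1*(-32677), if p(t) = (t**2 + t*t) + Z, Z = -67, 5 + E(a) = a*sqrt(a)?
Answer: 32410 + 100*I*sqrt(5) ≈ 32410.0 + 223.61*I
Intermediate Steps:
E(a) = -5 + a**(3/2) (E(a) = -5 + a*sqrt(a) = -5 + a**(3/2))
p(t) = -67 + 2*t**2 (p(t) = (t**2 + t*t) - 67 = (t**2 + t**2) - 67 = 2*t**2 - 67 = -67 + 2*t**2)
p(E(-5)) - 1*(-32677) = (-67 + 2*(-5 + (-5)**(3/2))**2) - 1*(-32677) = (-67 + 2*(-5 - 5*I*sqrt(5))**2) + 32677 = 32610 + 2*(-5 - 5*I*sqrt(5))**2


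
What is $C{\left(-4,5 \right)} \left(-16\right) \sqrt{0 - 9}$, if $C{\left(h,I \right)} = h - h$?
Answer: $0$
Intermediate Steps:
$C{\left(h,I \right)} = 0$
$C{\left(-4,5 \right)} \left(-16\right) \sqrt{0 - 9} = 0 \left(-16\right) \sqrt{0 - 9} = 0 \sqrt{-9} = 0 \cdot 3 i = 0$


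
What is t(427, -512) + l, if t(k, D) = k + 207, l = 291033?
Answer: 291667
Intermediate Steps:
t(k, D) = 207 + k
t(427, -512) + l = (207 + 427) + 291033 = 634 + 291033 = 291667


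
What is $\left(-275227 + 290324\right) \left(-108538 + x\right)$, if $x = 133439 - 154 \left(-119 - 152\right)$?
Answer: $1005988595$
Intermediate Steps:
$x = 175173$ ($x = 133439 - -41734 = 133439 + 41734 = 175173$)
$\left(-275227 + 290324\right) \left(-108538 + x\right) = \left(-275227 + 290324\right) \left(-108538 + 175173\right) = 15097 \cdot 66635 = 1005988595$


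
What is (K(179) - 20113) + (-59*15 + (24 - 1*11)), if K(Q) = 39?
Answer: -20946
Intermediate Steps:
(K(179) - 20113) + (-59*15 + (24 - 1*11)) = (39 - 20113) + (-59*15 + (24 - 1*11)) = -20074 + (-885 + (24 - 11)) = -20074 + (-885 + 13) = -20074 - 872 = -20946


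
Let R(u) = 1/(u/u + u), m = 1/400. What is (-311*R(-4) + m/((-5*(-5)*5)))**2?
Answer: 241802593300009/22500000000 ≈ 10747.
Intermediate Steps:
m = 1/400 ≈ 0.0025000
R(u) = 1/(1 + u)
(-311*R(-4) + m/((-5*(-5)*5)))**2 = (-311/(1 - 4) + 1/(400*((-5*(-5)*5))))**2 = (-311/(-3) + 1/(400*((25*5))))**2 = (-311/(1/(-1/3)) + (1/400)/125)**2 = (-311/(-3) + (1/400)*(1/125))**2 = (-311*(-1/3) + 1/50000)**2 = (311/3 + 1/50000)**2 = (15550003/150000)**2 = 241802593300009/22500000000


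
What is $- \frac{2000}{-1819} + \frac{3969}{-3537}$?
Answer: $- \frac{5393}{238289} \approx -0.022632$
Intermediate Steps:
$- \frac{2000}{-1819} + \frac{3969}{-3537} = \left(-2000\right) \left(- \frac{1}{1819}\right) + 3969 \left(- \frac{1}{3537}\right) = \frac{2000}{1819} - \frac{147}{131} = - \frac{5393}{238289}$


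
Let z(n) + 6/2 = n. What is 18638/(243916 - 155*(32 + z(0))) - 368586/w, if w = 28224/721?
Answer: -72138011177/7661472 ≈ -9415.7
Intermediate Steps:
w = 4032/103 (w = 28224*(1/721) = 4032/103 ≈ 39.146)
z(n) = -3 + n
18638/(243916 - 155*(32 + z(0))) - 368586/w = 18638/(243916 - 155*(32 + (-3 + 0))) - 368586/4032/103 = 18638/(243916 - 155*(32 - 3)) - 368586*103/4032 = 18638/(243916 - 155*29) - 2109131/224 = 18638/(243916 - 1*4495) - 2109131/224 = 18638/(243916 - 4495) - 2109131/224 = 18638/239421 - 2109131/224 = -72138011177/7661472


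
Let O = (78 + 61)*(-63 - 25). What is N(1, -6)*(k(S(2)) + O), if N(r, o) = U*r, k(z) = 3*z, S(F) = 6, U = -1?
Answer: 12214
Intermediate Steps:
N(r, o) = -r
O = -12232 (O = 139*(-88) = -12232)
N(1, -6)*(k(S(2)) + O) = (-1*1)*(3*6 - 12232) = -(18 - 12232) = -1*(-12214) = 12214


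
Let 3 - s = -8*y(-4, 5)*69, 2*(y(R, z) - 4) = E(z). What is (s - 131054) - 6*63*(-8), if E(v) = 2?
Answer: -125267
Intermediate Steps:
y(R, z) = 5 (y(R, z) = 4 + (1/2)*2 = 4 + 1 = 5)
s = 2763 (s = 3 - (-8*5)*69 = 3 - (-40)*69 = 3 - 1*(-2760) = 3 + 2760 = 2763)
(s - 131054) - 6*63*(-8) = (2763 - 131054) - 6*63*(-8) = -128291 - 378*(-8) = -128291 + 3024 = -125267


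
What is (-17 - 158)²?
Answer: 30625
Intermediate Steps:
(-17 - 158)² = (-175)² = 30625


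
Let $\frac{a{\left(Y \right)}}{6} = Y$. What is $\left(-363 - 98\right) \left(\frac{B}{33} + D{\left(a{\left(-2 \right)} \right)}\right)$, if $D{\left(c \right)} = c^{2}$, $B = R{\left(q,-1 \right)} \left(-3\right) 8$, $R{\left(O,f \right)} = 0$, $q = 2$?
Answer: $-66384$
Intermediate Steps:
$a{\left(Y \right)} = 6 Y$
$B = 0$ ($B = 0 \left(-3\right) 8 = 0 \cdot 8 = 0$)
$\left(-363 - 98\right) \left(\frac{B}{33} + D{\left(a{\left(-2 \right)} \right)}\right) = \left(-363 - 98\right) \left(\frac{0}{33} + \left(6 \left(-2\right)\right)^{2}\right) = - 461 \left(0 \cdot \frac{1}{33} + \left(-12\right)^{2}\right) = - 461 \left(0 + 144\right) = \left(-461\right) 144 = -66384$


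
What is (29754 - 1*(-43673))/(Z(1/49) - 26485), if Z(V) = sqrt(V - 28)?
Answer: -95290990655/34371307396 - 513989*I*sqrt(1371)/34371307396 ≈ -2.7724 - 0.0005537*I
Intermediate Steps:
Z(V) = sqrt(-28 + V)
(29754 - 1*(-43673))/(Z(1/49) - 26485) = (29754 - 1*(-43673))/(sqrt(-28 + 1/49) - 26485) = (29754 + 43673)/(sqrt(-28 + 1/49) - 26485) = 73427/(sqrt(-1371/49) - 26485) = 73427/(I*sqrt(1371)/7 - 26485) = 73427/(-26485 + I*sqrt(1371)/7)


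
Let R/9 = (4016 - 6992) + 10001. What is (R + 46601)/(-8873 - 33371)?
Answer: -54913/21122 ≈ -2.5998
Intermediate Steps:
R = 63225 (R = 9*((4016 - 6992) + 10001) = 9*(-2976 + 10001) = 9*7025 = 63225)
(R + 46601)/(-8873 - 33371) = (63225 + 46601)/(-8873 - 33371) = 109826/(-42244) = 109826*(-1/42244) = -54913/21122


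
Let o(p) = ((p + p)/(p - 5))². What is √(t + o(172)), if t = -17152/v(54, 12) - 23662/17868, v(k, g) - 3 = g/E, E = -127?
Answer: I*√22078516397821128554/61171098 ≈ 76.814*I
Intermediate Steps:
v(k, g) = 3 - g/127 (v(k, g) = 3 + g/(-127) = 3 + g*(-1/127) = 3 - g/127)
t = -6488444525/1098882 (t = -17152/(3 - 1/127*12) - 23662/17868 = -17152/(3 - 12/127) - 23662*1/17868 = -17152/369/127 - 11831/8934 = -17152*127/369 - 11831/8934 = -2178304/369 - 11831/8934 = -6488444525/1098882 ≈ -5904.6)
o(p) = 4*p²/(-5 + p)² (o(p) = ((2*p)/(-5 + p))² = (2*p/(-5 + p))² = 4*p²/(-5 + p)²)
√(t + o(172)) = √(-6488444525/1098882 + 4*172²/(-5 + 172)²) = √(-6488444525/1098882 + 4*29584/167²) = √(-6488444525/1098882 + 4*29584*(1/27889)) = √(-6488444525/1098882 + 118336/27889) = √(-180826192057373/30646720098) = I*√22078516397821128554/61171098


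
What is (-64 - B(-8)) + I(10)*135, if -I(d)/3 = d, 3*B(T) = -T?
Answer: -12350/3 ≈ -4116.7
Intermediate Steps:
B(T) = -T/3 (B(T) = (-T)/3 = -T/3)
I(d) = -3*d
(-64 - B(-8)) + I(10)*135 = (-64 - (-1)*(-8)/3) - 3*10*135 = (-64 - 1*8/3) - 30*135 = (-64 - 8/3) - 4050 = -200/3 - 4050 = -12350/3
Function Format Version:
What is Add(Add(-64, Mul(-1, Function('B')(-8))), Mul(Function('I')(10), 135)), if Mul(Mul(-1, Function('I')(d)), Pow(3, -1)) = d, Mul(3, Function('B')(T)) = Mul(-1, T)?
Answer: Rational(-12350, 3) ≈ -4116.7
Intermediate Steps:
Function('B')(T) = Mul(Rational(-1, 3), T) (Function('B')(T) = Mul(Rational(1, 3), Mul(-1, T)) = Mul(Rational(-1, 3), T))
Function('I')(d) = Mul(-3, d)
Add(Add(-64, Mul(-1, Function('B')(-8))), Mul(Function('I')(10), 135)) = Add(Add(-64, Mul(-1, Mul(Rational(-1, 3), -8))), Mul(Mul(-3, 10), 135)) = Add(Add(-64, Mul(-1, Rational(8, 3))), Mul(-30, 135)) = Add(Add(-64, Rational(-8, 3)), -4050) = Add(Rational(-200, 3), -4050) = Rational(-12350, 3)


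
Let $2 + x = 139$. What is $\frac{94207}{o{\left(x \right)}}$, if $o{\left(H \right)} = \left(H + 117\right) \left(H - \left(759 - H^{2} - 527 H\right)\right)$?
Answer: $\frac{94207}{22947884} \approx 0.0041053$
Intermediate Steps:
$x = 137$ ($x = -2 + 139 = 137$)
$o{\left(H \right)} = \left(117 + H\right) \left(-759 + H^{2} + 528 H\right)$ ($o{\left(H \right)} = \left(117 + H\right) \left(H + \left(-759 + H^{2} + 527 H\right)\right) = \left(117 + H\right) \left(-759 + H^{2} + 528 H\right)$)
$\frac{94207}{o{\left(x \right)}} = \frac{94207}{-88803 + 137^{3} + 645 \cdot 137^{2} + 61017 \cdot 137} = \frac{94207}{-88803 + 2571353 + 645 \cdot 18769 + 8359329} = \frac{94207}{-88803 + 2571353 + 12106005 + 8359329} = \frac{94207}{22947884}$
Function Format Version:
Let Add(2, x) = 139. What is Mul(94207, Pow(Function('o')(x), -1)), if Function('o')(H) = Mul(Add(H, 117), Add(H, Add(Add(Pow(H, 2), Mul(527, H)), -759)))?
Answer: Rational(94207, 22947884) ≈ 0.0041053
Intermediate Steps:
x = 137 (x = Add(-2, 139) = 137)
Function('o')(H) = Mul(Add(117, H), Add(-759, Pow(H, 2), Mul(528, H))) (Function('o')(H) = Mul(Add(117, H), Add(H, Add(-759, Pow(H, 2), Mul(527, H)))) = Mul(Add(117, H), Add(-759, Pow(H, 2), Mul(528, H))))
Mul(94207, Pow(Function('o')(x), -1)) = Mul(94207, Pow(Add(-88803, Pow(137, 3), Mul(645, Pow(137, 2)), Mul(61017, 137)), -1)) = Mul(94207, Pow(Add(-88803, 2571353, Mul(645, 18769), 8359329), -1)) = Mul(94207, Pow(Add(-88803, 2571353, 12106005, 8359329), -1)) = Mul(94207, Pow(22947884, -1)) = Mul(94207, Rational(1, 22947884)) = Rational(94207, 22947884)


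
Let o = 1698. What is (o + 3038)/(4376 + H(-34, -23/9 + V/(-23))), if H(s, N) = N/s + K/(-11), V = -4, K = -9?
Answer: 21567744/19932349 ≈ 1.0820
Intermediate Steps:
H(s, N) = 9/11 + N/s (H(s, N) = N/s - 9/(-11) = N/s - 9*(-1/11) = N/s + 9/11 = 9/11 + N/s)
(o + 3038)/(4376 + H(-34, -23/9 + V/(-23))) = (1698 + 3038)/(4376 + (9/11 + (-23/9 - 4/(-23))/(-34))) = 4736/(4376 + (9/11 + (-23*1/9 - 4*(-1/23))*(-1/34))) = 4736/(4376 + (9/11 + (-23/9 + 4/23)*(-1/34))) = 4736/(4376 + (9/11 - 493/207*(-1/34))) = 4736/(4376 + (9/11 + 29/414)) = 4736/(4376 + 4045/4554) = 4736/(19932349/4554) = 4736*(4554/19932349) = 21567744/19932349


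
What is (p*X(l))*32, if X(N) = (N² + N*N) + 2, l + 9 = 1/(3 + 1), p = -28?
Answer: -138992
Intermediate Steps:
l = -35/4 (l = -9 + 1/(3 + 1) = -9 + 1/4 = -9 + ¼ = -35/4 ≈ -8.7500)
X(N) = 2 + 2*N² (X(N) = (N² + N²) + 2 = 2*N² + 2 = 2 + 2*N²)
(p*X(l))*32 = -28*(2 + 2*(-35/4)²)*32 = -28*(2 + 2*(1225/16))*32 = -28*(2 + 1225/8)*32 = -28*1241/8*32 = -8687/2*32 = -138992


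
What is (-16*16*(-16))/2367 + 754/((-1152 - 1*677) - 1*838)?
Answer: 3046438/2104263 ≈ 1.4477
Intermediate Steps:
(-16*16*(-16))/2367 + 754/((-1152 - 1*677) - 1*838) = -256*(-16)*(1/2367) + 754/((-1152 - 677) - 838) = 4096*(1/2367) + 754/(-1829 - 838) = 4096/2367 + 754/(-2667) = 4096/2367 + 754*(-1/2667) = 4096/2367 - 754/2667 = 3046438/2104263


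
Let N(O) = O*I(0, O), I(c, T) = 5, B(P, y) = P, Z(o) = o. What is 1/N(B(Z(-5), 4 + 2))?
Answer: -1/25 ≈ -0.040000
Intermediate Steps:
N(O) = 5*O (N(O) = O*5 = 5*O)
1/N(B(Z(-5), 4 + 2)) = 1/(5*(-5)) = 1/(-25) = -1/25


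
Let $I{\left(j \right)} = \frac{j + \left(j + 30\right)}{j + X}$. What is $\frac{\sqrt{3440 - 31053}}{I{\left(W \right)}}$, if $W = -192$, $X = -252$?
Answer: $\frac{74 i \sqrt{27613}}{59} \approx 208.42 i$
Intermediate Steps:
$I{\left(j \right)} = \frac{30 + 2 j}{-252 + j}$ ($I{\left(j \right)} = \frac{j + \left(j + 30\right)}{j - 252} = \frac{j + \left(30 + j\right)}{-252 + j} = \frac{30 + 2 j}{-252 + j}$)
$\frac{\sqrt{3440 - 31053}}{I{\left(W \right)}} = \frac{\sqrt{3440 - 31053}}{2 \frac{1}{-252 - 192} \left(15 - 192\right)} = \frac{\sqrt{-27613}}{2 \frac{1}{-444} \left(-177\right)} = \frac{i \sqrt{27613}}{2 \left(- \frac{1}{444}\right) \left(-177\right)} = \frac{i \sqrt{27613}}{\frac{59}{74}} = i \sqrt{27613} \cdot \frac{74}{59} = \frac{74 i \sqrt{27613}}{59}$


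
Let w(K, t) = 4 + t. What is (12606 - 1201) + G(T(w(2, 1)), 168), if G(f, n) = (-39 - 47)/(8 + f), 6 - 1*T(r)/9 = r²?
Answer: 1859101/163 ≈ 11406.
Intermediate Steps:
T(r) = 54 - 9*r²
G(f, n) = -86/(8 + f)
(12606 - 1201) + G(T(w(2, 1)), 168) = (12606 - 1201) - 86/(8 + (54 - 9*(4 + 1)²)) = 11405 - 86/(8 + (54 - 9*5²)) = 11405 - 86/(8 + (54 - 9*25)) = 11405 - 86/(8 + (54 - 225)) = 11405 - 86/(8 - 171) = 11405 - 86/(-163) = 11405 - 86*(-1/163) = 11405 + 86/163 = 1859101/163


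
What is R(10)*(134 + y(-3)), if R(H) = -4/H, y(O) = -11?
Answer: -246/5 ≈ -49.200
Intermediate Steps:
R(10)*(134 + y(-3)) = (-4/10)*(134 - 11) = -4*⅒*123 = -⅖*123 = -246/5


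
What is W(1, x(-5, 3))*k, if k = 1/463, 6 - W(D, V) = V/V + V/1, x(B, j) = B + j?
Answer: 7/463 ≈ 0.015119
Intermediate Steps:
W(D, V) = 5 - V (W(D, V) = 6 - (V/V + V/1) = 6 - (1 + V*1) = 6 - (1 + V) = 6 + (-1 - V) = 5 - V)
k = 1/463 ≈ 0.0021598
W(1, x(-5, 3))*k = (5 - (-5 + 3))*(1/463) = (5 - 1*(-2))*(1/463) = (5 + 2)*(1/463) = 7*(1/463) = 7/463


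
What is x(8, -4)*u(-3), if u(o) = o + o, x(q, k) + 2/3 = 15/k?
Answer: 53/2 ≈ 26.500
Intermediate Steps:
x(q, k) = -⅔ + 15/k
u(o) = 2*o
x(8, -4)*u(-3) = (-⅔ + 15/(-4))*(2*(-3)) = (-⅔ + 15*(-¼))*(-6) = (-⅔ - 15/4)*(-6) = -53/12*(-6) = 53/2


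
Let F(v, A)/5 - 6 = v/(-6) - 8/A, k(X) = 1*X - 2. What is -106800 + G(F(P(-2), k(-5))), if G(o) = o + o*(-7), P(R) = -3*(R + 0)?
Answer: -748890/7 ≈ -1.0698e+5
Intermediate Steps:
k(X) = -2 + X (k(X) = X - 2 = -2 + X)
P(R) = -3*R
F(v, A) = 30 - 40/A - 5*v/6 (F(v, A) = 30 + 5*(v/(-6) - 8/A) = 30 + 5*(v*(-1/6) - 8/A) = 30 + 5*(-v/6 - 8/A) = 30 + 5*(-8/A - v/6) = 30 + (-40/A - 5*v/6) = 30 - 40/A - 5*v/6)
G(o) = -6*o (G(o) = o - 7*o = -6*o)
-106800 + G(F(P(-2), k(-5))) = -106800 - 6*(30 - 40/(-2 - 5) - (-5)*(-2)/2) = -106800 - 6*(30 - 40/(-7) - 5/6*6) = -106800 - 6*(30 - 40*(-1/7) - 5) = -106800 - 6*(30 + 40/7 - 5) = -106800 - 6*215/7 = -106800 - 1290/7 = -748890/7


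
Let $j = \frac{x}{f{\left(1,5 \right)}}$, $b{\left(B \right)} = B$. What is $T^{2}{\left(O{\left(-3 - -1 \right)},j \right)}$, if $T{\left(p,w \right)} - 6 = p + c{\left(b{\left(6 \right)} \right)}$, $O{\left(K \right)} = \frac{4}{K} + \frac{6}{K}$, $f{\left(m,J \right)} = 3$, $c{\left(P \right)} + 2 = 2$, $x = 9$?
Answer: $1$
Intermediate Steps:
$c{\left(P \right)} = 0$ ($c{\left(P \right)} = -2 + 2 = 0$)
$j = 3$ ($j = \frac{9}{3} = 9 \cdot \frac{1}{3} = 3$)
$O{\left(K \right)} = \frac{10}{K}$
$T{\left(p,w \right)} = 6 + p$ ($T{\left(p,w \right)} = 6 + \left(p + 0\right) = 6 + p$)
$T^{2}{\left(O{\left(-3 - -1 \right)},j \right)} = \left(6 + \frac{10}{-3 - -1}\right)^{2} = \left(6 + \frac{10}{-3 + 1}\right)^{2} = \left(6 + \frac{10}{-2}\right)^{2} = \left(6 + 10 \left(- \frac{1}{2}\right)\right)^{2} = \left(6 - 5\right)^{2} = 1^{2} = 1$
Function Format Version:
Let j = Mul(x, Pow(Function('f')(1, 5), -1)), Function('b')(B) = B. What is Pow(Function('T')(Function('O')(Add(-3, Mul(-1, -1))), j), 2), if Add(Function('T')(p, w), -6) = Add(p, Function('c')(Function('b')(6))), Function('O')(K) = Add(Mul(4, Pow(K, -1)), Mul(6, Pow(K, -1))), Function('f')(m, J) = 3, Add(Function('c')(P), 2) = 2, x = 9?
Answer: 1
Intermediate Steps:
Function('c')(P) = 0 (Function('c')(P) = Add(-2, 2) = 0)
j = 3 (j = Mul(9, Pow(3, -1)) = Mul(9, Rational(1, 3)) = 3)
Function('O')(K) = Mul(10, Pow(K, -1))
Function('T')(p, w) = Add(6, p) (Function('T')(p, w) = Add(6, Add(p, 0)) = Add(6, p))
Pow(Function('T')(Function('O')(Add(-3, Mul(-1, -1))), j), 2) = Pow(Add(6, Mul(10, Pow(Add(-3, Mul(-1, -1)), -1))), 2) = Pow(Add(6, Mul(10, Pow(Add(-3, 1), -1))), 2) = Pow(Add(6, Mul(10, Pow(-2, -1))), 2) = Pow(Add(6, Mul(10, Rational(-1, 2))), 2) = Pow(Add(6, -5), 2) = Pow(1, 2) = 1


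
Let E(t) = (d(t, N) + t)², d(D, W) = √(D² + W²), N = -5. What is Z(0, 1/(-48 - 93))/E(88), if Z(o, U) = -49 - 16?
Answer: -65/(88 + √7769)² ≈ -0.0020950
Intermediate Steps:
Z(o, U) = -65
E(t) = (t + √(25 + t²))² (E(t) = (√(t² + (-5)²) + t)² = (√(t² + 25) + t)² = (√(25 + t²) + t)² = (t + √(25 + t²))²)
Z(0, 1/(-48 - 93))/E(88) = -65/(88 + √(25 + 88²))² = -65/(88 + √(25 + 7744))² = -65/(88 + √7769)²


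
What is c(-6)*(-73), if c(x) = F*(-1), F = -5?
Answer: -365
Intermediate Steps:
c(x) = 5 (c(x) = -5*(-1) = 5)
c(-6)*(-73) = 5*(-73) = -365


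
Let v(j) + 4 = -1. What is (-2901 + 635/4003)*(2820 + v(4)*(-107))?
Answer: -38958488140/4003 ≈ -9.7323e+6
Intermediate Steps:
v(j) = -5 (v(j) = -4 - 1 = -5)
(-2901 + 635/4003)*(2820 + v(4)*(-107)) = (-2901 + 635/4003)*(2820 - 5*(-107)) = (-2901 + 635*(1/4003))*(2820 + 535) = (-2901 + 635/4003)*3355 = -11612068/4003*3355 = -38958488140/4003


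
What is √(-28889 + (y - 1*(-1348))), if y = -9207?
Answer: 2*I*√9187 ≈ 191.7*I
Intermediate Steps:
√(-28889 + (y - 1*(-1348))) = √(-28889 + (-9207 - 1*(-1348))) = √(-28889 + (-9207 + 1348)) = √(-28889 - 7859) = √(-36748) = 2*I*√9187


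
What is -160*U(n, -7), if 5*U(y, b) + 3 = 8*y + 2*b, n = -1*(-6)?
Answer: -992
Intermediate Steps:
n = 6
U(y, b) = -3/5 + 2*b/5 + 8*y/5 (U(y, b) = -3/5 + (8*y + 2*b)/5 = -3/5 + (2*b + 8*y)/5 = -3/5 + (2*b/5 + 8*y/5) = -3/5 + 2*b/5 + 8*y/5)
-160*U(n, -7) = -160*(-3/5 + (2/5)*(-7) + (8/5)*6) = -160*(-3/5 - 14/5 + 48/5) = -160*31/5 = -992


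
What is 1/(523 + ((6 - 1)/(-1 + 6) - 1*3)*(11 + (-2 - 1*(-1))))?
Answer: 1/503 ≈ 0.0019881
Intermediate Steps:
1/(523 + ((6 - 1)/(-1 + 6) - 1*3)*(11 + (-2 - 1*(-1)))) = 1/(523 + (5/5 - 3)*(11 + (-2 + 1))) = 1/(523 + (5*(1/5) - 3)*(11 - 1)) = 1/(523 + (1 - 3)*10) = 1/(523 - 2*10) = 1/(523 - 20) = 1/503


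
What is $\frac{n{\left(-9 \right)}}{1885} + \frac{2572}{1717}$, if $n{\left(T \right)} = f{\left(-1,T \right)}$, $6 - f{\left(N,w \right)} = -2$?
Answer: $\frac{4861956}{3236545} \approx 1.5022$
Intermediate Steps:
$f{\left(N,w \right)} = 8$ ($f{\left(N,w \right)} = 6 - -2 = 6 + 2 = 8$)
$n{\left(T \right)} = 8$
$\frac{n{\left(-9 \right)}}{1885} + \frac{2572}{1717} = \frac{8}{1885} + \frac{2572}{1717} = \frac{4861956}{3236545}$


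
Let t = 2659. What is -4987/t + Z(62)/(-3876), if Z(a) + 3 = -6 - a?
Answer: -19140823/10306284 ≈ -1.8572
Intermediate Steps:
Z(a) = -9 - a (Z(a) = -3 + (-6 - a) = -9 - a)
-4987/t + Z(62)/(-3876) = -4987/2659 + (-9 - 1*62)/(-3876) = -4987*1/2659 + (-9 - 62)*(-1/3876) = -4987/2659 - 71*(-1/3876) = -4987/2659 + 71/3876 = -19140823/10306284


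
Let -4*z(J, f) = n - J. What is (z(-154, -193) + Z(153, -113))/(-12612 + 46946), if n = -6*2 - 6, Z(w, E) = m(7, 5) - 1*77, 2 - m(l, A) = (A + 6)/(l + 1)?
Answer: -883/274672 ≈ -0.0032147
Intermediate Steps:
m(l, A) = 2 - (6 + A)/(1 + l) (m(l, A) = 2 - (A + 6)/(l + 1) = 2 - (6 + A)/(1 + l))
Z(w, E) = -611/8 (Z(w, E) = (-4 - 1*5 + 2*7)/(1 + 7) - 1*77 = (-4 - 5 + 14)/8 - 77 = (⅛)*5 - 77 = 5/8 - 77 = -611/8)
n = -18 (n = -12 - 6 = -18)
z(J, f) = 9/2 + J/4 (z(J, f) = -(-18 - J)/4 = 9/2 + J/4)
(z(-154, -193) + Z(153, -113))/(-12612 + 46946) = ((9/2 + (¼)*(-154)) - 611/8)/(-12612 + 46946) = ((9/2 - 77/2) - 611/8)/34334 = (-34 - 611/8)*(1/34334) = -883/8*1/34334 = -883/274672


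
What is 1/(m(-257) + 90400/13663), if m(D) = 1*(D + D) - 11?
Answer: -13663/7082675 ≈ -0.0019291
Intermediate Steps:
m(D) = -11 + 2*D (m(D) = 1*(2*D) - 11 = 2*D - 11 = -11 + 2*D)
1/(m(-257) + 90400/13663) = 1/((-11 + 2*(-257)) + 90400/13663) = 1/((-11 - 514) + 90400*(1/13663)) = 1/(-525 + 90400/13663) = 1/(-7082675/13663) = -13663/7082675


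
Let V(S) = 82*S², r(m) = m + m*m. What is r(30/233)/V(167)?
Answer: 3945/62076702761 ≈ 6.3550e-8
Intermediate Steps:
r(m) = m + m²
r(30/233)/V(167) = ((30/233)*(1 + 30/233))/((82*167²)) = ((30*(1/233))*(1 + 30*(1/233)))/((82*27889)) = (30*(1 + 30/233)/233)/2286898 = ((30/233)*(263/233))*(1/2286898) = (7890/54289)*(1/2286898) = 3945/62076702761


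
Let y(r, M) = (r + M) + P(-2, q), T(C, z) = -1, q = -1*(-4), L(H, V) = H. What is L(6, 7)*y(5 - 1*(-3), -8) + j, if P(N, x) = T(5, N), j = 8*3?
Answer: 18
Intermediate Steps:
q = 4
j = 24
P(N, x) = -1
y(r, M) = -1 + M + r (y(r, M) = (r + M) - 1 = (M + r) - 1 = -1 + M + r)
L(6, 7)*y(5 - 1*(-3), -8) + j = 6*(-1 - 8 + (5 - 1*(-3))) + 24 = 6*(-1 - 8 + (5 + 3)) + 24 = 6*(-1 - 8 + 8) + 24 = 6*(-1) + 24 = -6 + 24 = 18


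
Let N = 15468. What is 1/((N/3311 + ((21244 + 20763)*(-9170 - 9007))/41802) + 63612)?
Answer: 46135474/2092268215757 ≈ 2.2050e-5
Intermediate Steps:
1/((N/3311 + ((21244 + 20763)*(-9170 - 9007))/41802) + 63612) = 1/((15468/3311 + ((21244 + 20763)*(-9170 - 9007))/41802) + 63612) = 1/((15468*(1/3311) + (42007*(-18177))*(1/41802)) + 63612) = 1/((15468/3311 - 763561239*1/41802) + 63612) = 1/((15468/3311 - 254520413/13934) + 63612) = 1/(-842501556331/46135474 + 63612) = 1/(2092268215757/46135474) = 46135474/2092268215757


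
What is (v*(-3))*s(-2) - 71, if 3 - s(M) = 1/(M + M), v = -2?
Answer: -103/2 ≈ -51.500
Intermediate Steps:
s(M) = 3 - 1/(2*M) (s(M) = 3 - 1/(M + M) = 3 - 1/(2*M))
(v*(-3))*s(-2) - 71 = (-2*(-3))*(3 - ½/(-2)) - 71 = 6*(3 - ½*(-½)) - 71 = 6*(3 + ¼) - 71 = 6*(13/4) - 71 = 39/2 - 71 = -103/2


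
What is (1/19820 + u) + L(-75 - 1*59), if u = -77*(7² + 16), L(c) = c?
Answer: -101854979/19820 ≈ -5139.0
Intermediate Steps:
u = -5005 (u = -77*(49 + 16) = -77*65 = -5005)
(1/19820 + u) + L(-75 - 1*59) = (1/19820 - 5005) + (-75 - 1*59) = (1/19820 - 5005) + (-75 - 59) = -99199099/19820 - 134 = -101854979/19820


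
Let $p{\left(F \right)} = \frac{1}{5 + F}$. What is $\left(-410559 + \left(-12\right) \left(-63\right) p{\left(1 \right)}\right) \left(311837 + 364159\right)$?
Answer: $-277451066268$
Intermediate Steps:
$\left(-410559 + \left(-12\right) \left(-63\right) p{\left(1 \right)}\right) \left(311837 + 364159\right) = \left(-410559 + \frac{\left(-12\right) \left(-63\right)}{5 + 1}\right) \left(311837 + 364159\right) = \left(-410559 + \frac{756}{6}\right) 675996 = \left(-410559 + 756 \cdot \frac{1}{6}\right) 675996 = \left(-410559 + 126\right) 675996 = \left(-410433\right) 675996 = -277451066268$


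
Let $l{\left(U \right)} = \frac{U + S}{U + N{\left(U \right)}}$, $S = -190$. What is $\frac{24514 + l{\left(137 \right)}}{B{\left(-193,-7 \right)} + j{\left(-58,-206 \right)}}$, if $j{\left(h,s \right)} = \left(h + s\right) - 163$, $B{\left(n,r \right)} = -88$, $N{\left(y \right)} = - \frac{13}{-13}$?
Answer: $- \frac{3382879}{71070} \approx -47.599$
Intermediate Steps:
$N{\left(y \right)} = 1$ ($N{\left(y \right)} = \left(-13\right) \left(- \frac{1}{13}\right) = 1$)
$l{\left(U \right)} = \frac{-190 + U}{1 + U}$ ($l{\left(U \right)} = \frac{U - 190}{U + 1} = \frac{-190 + U}{1 + U}$)
$j{\left(h,s \right)} = -163 + h + s$
$\frac{24514 + l{\left(137 \right)}}{B{\left(-193,-7 \right)} + j{\left(-58,-206 \right)}} = \frac{24514 + \frac{-190 + 137}{1 + 137}}{-88 - 427} = \frac{24514 + \frac{1}{138} \left(-53\right)}{-88 - 427} = \frac{24514 + \frac{1}{138} \left(-53\right)}{-515} = \left(24514 - \frac{53}{138}\right) \left(- \frac{1}{515}\right) = \frac{3382879}{138} \left(- \frac{1}{515}\right) = - \frac{3382879}{71070}$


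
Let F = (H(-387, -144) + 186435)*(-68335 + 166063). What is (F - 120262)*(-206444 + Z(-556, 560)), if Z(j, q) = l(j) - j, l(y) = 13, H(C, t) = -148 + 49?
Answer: -3749009349732750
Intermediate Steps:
H(C, t) = -99
Z(j, q) = 13 - j
F = 18210244608 (F = (-99 + 186435)*(-68335 + 166063) = 186336*97728 = 18210244608)
(F - 120262)*(-206444 + Z(-556, 560)) = (18210244608 - 120262)*(-206444 + (13 - 1*(-556))) = 18210124346*(-206444 + (13 + 556)) = 18210124346*(-206444 + 569) = 18210124346*(-205875) = -3749009349732750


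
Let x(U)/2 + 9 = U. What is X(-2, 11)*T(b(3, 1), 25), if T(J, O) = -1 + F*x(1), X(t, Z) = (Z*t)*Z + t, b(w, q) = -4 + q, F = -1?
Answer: -3660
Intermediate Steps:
x(U) = -18 + 2*U
X(t, Z) = t + t*Z**2 (X(t, Z) = t*Z**2 + t = t + t*Z**2)
T(J, O) = 15 (T(J, O) = -1 - (-18 + 2*1) = -1 - (-18 + 2) = -1 - 1*(-16) = -1 + 16 = 15)
X(-2, 11)*T(b(3, 1), 25) = -2*(1 + 11**2)*15 = -2*(1 + 121)*15 = -2*122*15 = -244*15 = -3660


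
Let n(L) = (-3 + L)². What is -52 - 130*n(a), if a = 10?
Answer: -6422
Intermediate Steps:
-52 - 130*n(a) = -52 - 130*(-3 + 10)² = -52 - 130*7² = -52 - 130*49 = -52 - 6370 = -6422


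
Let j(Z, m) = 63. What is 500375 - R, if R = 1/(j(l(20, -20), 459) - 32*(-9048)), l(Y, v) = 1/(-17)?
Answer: 144908099624/289599 ≈ 5.0038e+5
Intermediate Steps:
l(Y, v) = -1/17 (l(Y, v) = 1*(-1/17) = -1/17)
R = 1/289599 (R = 1/(63 - 32*(-9048)) = 1/(63 + 289536) = 1/289599 ≈ 3.4530e-6)
500375 - R = 500375 - 1*1/289599 = 500375 - 1/289599 = 144908099624/289599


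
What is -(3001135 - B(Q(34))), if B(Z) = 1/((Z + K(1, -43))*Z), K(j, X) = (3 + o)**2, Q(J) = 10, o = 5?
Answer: -2220839899/740 ≈ -3.0011e+6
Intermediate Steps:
K(j, X) = 64 (K(j, X) = (3 + 5)**2 = 8**2 = 64)
B(Z) = 1/(Z*(64 + Z)) (B(Z) = 1/((Z + 64)*Z) = 1/((64 + Z)*Z) = 1/(Z*(64 + Z)))
-(3001135 - B(Q(34))) = -(3001135 - 1/(10*(64 + 10))) = -(3001135 - 1/(10*74)) = -(3001135 - 1*1/740) = -(3001135 - 1/740) = -1*2220839899/740 = -2220839899/740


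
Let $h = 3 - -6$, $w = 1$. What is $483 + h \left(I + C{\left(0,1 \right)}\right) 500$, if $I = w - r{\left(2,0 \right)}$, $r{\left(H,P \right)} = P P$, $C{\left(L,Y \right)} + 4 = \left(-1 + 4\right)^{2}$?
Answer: $27483$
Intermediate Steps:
$C{\left(L,Y \right)} = 5$ ($C{\left(L,Y \right)} = -4 + \left(-1 + 4\right)^{2} = -4 + 3^{2} = -4 + 9 = 5$)
$h = 9$ ($h = 3 + 6 = 9$)
$r{\left(H,P \right)} = P^{2}$
$I = 1$ ($I = 1 - 0^{2} = 1 - 0 = 1 + 0 = 1$)
$483 + h \left(I + C{\left(0,1 \right)}\right) 500 = 483 + 9 \left(1 + 5\right) 500 = 483 + 9 \cdot 6 \cdot 500 = 483 + 54 \cdot 500 = 483 + 27000 = 27483$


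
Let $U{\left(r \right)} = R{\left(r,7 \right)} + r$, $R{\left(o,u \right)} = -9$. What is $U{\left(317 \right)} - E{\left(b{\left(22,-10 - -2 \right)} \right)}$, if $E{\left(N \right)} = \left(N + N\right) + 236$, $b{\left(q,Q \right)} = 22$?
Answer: $28$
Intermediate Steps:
$E{\left(N \right)} = 236 + 2 N$ ($E{\left(N \right)} = 2 N + 236 = 236 + 2 N$)
$U{\left(r \right)} = -9 + r$
$U{\left(317 \right)} - E{\left(b{\left(22,-10 - -2 \right)} \right)} = \left(-9 + 317\right) - \left(236 + 2 \cdot 22\right) = 308 - \left(236 + 44\right) = 308 - 280 = 28$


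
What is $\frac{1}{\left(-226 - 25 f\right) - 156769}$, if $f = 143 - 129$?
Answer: $- \frac{1}{157345} \approx -6.3555 \cdot 10^{-6}$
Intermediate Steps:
$f = 14$ ($f = 143 - 129 = 14$)
$\frac{1}{\left(-226 - 25 f\right) - 156769} = \frac{1}{\left(-226 - 350\right) - 156769} = \frac{1}{-576 - 156769} = \frac{1}{-157345} = - \frac{1}{157345}$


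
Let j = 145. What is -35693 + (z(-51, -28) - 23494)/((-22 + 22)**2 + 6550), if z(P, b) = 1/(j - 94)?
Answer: -11924444843/334050 ≈ -35697.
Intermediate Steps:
z(P, b) = 1/51 (z(P, b) = 1/(145 - 94) = 1/51)
-35693 + (z(-51, -28) - 23494)/((-22 + 22)**2 + 6550) = -35693 + (1/51 - 23494)/((-22 + 22)**2 + 6550) = -35693 - 1198193/(51*(0**2 + 6550)) = -35693 - 1198193/(51*(0 + 6550)) = -35693 - 1198193/51/6550 = -35693 - 1198193/51*1/6550 = -35693 - 1198193/334050 = -11924444843/334050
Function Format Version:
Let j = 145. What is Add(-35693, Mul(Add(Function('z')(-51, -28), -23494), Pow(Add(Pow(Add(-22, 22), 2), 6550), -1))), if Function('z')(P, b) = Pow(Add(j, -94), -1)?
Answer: Rational(-11924444843, 334050) ≈ -35697.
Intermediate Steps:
Function('z')(P, b) = Rational(1, 51) (Function('z')(P, b) = Pow(Add(145, -94), -1) = Pow(51, -1) = Rational(1, 51))
Add(-35693, Mul(Add(Function('z')(-51, -28), -23494), Pow(Add(Pow(Add(-22, 22), 2), 6550), -1))) = Add(-35693, Mul(Add(Rational(1, 51), -23494), Pow(Add(Pow(Add(-22, 22), 2), 6550), -1))) = Add(-35693, Mul(Rational(-1198193, 51), Pow(Add(Pow(0, 2), 6550), -1))) = Add(-35693, Mul(Rational(-1198193, 51), Pow(Add(0, 6550), -1))) = Add(-35693, Mul(Rational(-1198193, 51), Pow(6550, -1))) = Add(-35693, Mul(Rational(-1198193, 51), Rational(1, 6550))) = Add(-35693, Rational(-1198193, 334050)) = Rational(-11924444843, 334050)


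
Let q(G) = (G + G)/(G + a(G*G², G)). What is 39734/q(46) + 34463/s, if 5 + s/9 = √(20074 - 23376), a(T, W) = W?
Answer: 1189582847/29943 - 34463*I*√3302/29943 ≈ 39728.0 - 66.137*I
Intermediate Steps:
s = -45 + 9*I*√3302 (s = -45 + 9*√(20074 - 23376) = -45 + 9*√(-3302) = -45 + 9*(I*√3302) = -45 + 9*I*√3302 ≈ -45.0 + 517.17*I)
q(G) = 1 (q(G) = (G + G)/(G + G) = (2*G)/((2*G)) = (2*G)*(1/(2*G)) = 1)
39734/q(46) + 34463/s = 39734/1 + 34463/(-45 + 9*I*√3302) = 39734*1 + 34463/(-45 + 9*I*√3302) = 39734 + 34463/(-45 + 9*I*√3302)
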